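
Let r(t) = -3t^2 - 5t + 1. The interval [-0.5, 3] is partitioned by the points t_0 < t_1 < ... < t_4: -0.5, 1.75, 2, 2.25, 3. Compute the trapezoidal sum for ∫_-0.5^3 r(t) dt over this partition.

Subinterval widths: 2.25, 0.25, 0.25, 0.75.
r(-0.5) = 2.75, r(1.75) = -16.9375, r(2) = -21, r(2.25) = -25.4375, r(3) = -41.
On each subinterval the trapezoid contributes (Δt_i/2)·[r(t_{i-1}) + r(t_i)].
Sum = -51.421875.

-51.421875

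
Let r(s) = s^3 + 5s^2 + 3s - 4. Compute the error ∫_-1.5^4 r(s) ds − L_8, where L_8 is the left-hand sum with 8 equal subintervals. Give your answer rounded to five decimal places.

48.67375

Exact integral: ∫_-1.5^4 r(s) ds ≈ 173.6510417.
L_8 ≈ 124.9772949.
Error ≈ 173.6510417 − 124.9772949 ≈ 48.67375.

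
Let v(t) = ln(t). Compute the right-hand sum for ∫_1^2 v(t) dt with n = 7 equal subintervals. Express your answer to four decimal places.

0.4350

Δt = (2 − 1)/7 = 1/7.
Right endpoints: 8/7, 9/7, 10/7, 11/7, 12/7, 13/7, 2.
v(8/7) ≈ 0.1335, v(9/7) ≈ 0.2513, v(10/7) ≈ 0.3567, v(11/7) ≈ 0.4520, v(12/7) ≈ 0.5390, v(13/7) ≈ 0.6190, v(2) ≈ 0.6931.
Sum = Δt · [v(8/7) + v(9/7) + v(10/7) + ...].
Sum ≈ 0.4350.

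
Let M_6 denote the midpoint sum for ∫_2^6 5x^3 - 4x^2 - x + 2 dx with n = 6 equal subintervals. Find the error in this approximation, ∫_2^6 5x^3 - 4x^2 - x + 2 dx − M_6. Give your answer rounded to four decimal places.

8.2963

Exact integral: ∫_2^6 f(x) dx ≈ 1314.666667.
M_6 ≈ 1306.370370.
Error ≈ 1314.666667 − 1306.370370 ≈ 8.2963.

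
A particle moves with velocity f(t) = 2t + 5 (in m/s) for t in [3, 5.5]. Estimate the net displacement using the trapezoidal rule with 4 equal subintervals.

33.75

Δt = (5.5 − 3)/4 = 0.625.
f(3) = 11, f(3.625) = 12.25, f(4.25) = 13.5, f(4.875) = 14.75, f(5.5) = 16.
T_4 = (Δt/2)·[f(t_0) + 2f(t_1) + 2f(t_2) + 2f(t_3) + f(t_4)].
Sum = 33.75.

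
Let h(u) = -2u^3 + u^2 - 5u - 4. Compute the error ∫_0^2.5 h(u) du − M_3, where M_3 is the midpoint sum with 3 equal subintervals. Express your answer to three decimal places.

Exact integral: ∫_0^2.5 h(u) du ≈ -39.94792.
M_3 ≈ -39.00752.
Error ≈ -39.94792 − (-39.00752) ≈ -0.940.

-0.940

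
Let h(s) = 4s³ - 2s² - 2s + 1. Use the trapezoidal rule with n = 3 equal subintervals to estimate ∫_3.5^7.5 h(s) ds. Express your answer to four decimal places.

2797.1852

Δs = (7.5 − 3.5)/3 = 4/3.
h(3.5) = 141, h(29/6) = 10699/27, h(37/6) = 22967/27, h(7.5) = 1561.
T_3 = (Δs/2)·[h(s_0) + 2h(s_1) + 2h(s_2) + h(s_3)].
Sum ≈ 2797.1852.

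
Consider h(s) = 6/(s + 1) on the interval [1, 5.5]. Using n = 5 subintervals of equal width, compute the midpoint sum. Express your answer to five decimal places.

7.02772

Δs = (5.5 − 1)/5 = 0.9.
Midpoints: 1.45, 2.35, 3.25, 4.15, 5.05.
h(1.45) = 120/49, h(2.35) = 120/67, h(3.25) = 24/17, h(4.15) = 120/103, h(5.05) = 120/121.
Sum = Δs · [h(1.45) + h(2.35) + h(3.25) + h(4.15) + h(5.05)].
Sum ≈ 7.02772.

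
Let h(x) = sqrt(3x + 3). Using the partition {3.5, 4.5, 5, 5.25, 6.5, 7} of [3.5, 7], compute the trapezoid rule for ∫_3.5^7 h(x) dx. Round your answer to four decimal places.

15.0975

Subinterval widths: 1, 0.5, 0.25, 1.25, 0.5.
h(3.5) ≈ 3.6742, h(4.5) ≈ 4.0620, h(5) ≈ 4.2426, h(5.25) ≈ 4.3301, h(6.5) ≈ 4.7434, h(7) ≈ 4.8990.
On each subinterval the trapezoid contributes (Δx_i/2)·[h(x_{i-1}) + h(x_i)].
Sum ≈ 15.0975.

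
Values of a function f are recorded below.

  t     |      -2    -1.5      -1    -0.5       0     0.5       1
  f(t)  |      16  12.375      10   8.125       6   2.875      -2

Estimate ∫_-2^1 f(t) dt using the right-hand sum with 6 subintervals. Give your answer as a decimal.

Δt = 0.5.
Sum = 0.5·[12.375 + 10 + 8.125 + 6 + 2.875 + (-2)] = 18.6875.

18.6875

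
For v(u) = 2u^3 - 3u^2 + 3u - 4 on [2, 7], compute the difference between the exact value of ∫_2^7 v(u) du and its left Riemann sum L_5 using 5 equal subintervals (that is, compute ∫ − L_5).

255

Exact integral: ∫_2^7 v(u) du = 905.
L_5 = 650.
Error = 905 − 650 = 255.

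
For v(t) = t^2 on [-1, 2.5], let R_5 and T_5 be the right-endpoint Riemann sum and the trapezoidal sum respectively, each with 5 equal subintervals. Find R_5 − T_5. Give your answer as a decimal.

1.8375

R_5 = 7.665.
T_5 = 5.8275.
R_5 − T_5 = 1.8375.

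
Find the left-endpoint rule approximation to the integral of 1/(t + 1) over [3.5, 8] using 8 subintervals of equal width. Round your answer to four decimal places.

0.7254

Δt = (8 − 3.5)/8 = 0.5625.
Left endpoints: 3.5, 4.0625, 4.625, 5.1875, 5.75, 6.3125, 6.875, 7.4375.
f(3.5) = 2/9, f(4.0625) = 16/81, f(4.625) = 8/45, f(5.1875) = 16/99, f(5.75) = 4/27, f(6.3125) = 16/117, f(6.875) = 8/63, f(7.4375) = 16/135.
Sum = Δt · [f(3.5) + f(4.0625) + f(4.625) + ...].
Sum ≈ 0.7254.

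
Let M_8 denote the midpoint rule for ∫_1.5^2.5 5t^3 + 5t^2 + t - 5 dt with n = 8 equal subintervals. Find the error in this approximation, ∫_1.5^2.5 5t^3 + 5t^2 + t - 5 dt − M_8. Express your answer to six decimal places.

Exact integral: ∫_1.5^2.5 f(t) dt ≈ 59.91666667.
M_8 = 59.87109375.
Error ≈ 59.91666667 − 59.87109375 ≈ 0.045573.

0.045573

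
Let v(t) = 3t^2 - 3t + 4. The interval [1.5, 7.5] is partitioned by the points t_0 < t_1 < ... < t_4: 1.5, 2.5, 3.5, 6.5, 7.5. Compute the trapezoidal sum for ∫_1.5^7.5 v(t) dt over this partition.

Subinterval widths: 1, 1, 3, 1.
v(1.5) = 6.25, v(2.5) = 15.25, v(3.5) = 30.25, v(6.5) = 111.25, v(7.5) = 150.25.
On each subinterval the trapezoid contributes (Δt_i/2)·[v(t_{i-1}) + v(t_i)].
Sum = 376.5.

376.5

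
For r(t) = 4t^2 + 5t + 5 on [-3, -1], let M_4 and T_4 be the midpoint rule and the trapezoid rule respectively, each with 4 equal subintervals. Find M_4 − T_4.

-0.5

M_4 = 24.5.
T_4 = 25.
M_4 − T_4 = -0.5.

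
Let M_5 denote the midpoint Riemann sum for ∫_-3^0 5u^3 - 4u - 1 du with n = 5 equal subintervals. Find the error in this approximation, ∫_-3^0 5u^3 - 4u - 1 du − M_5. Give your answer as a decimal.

Exact integral: ∫_-3^0 f(u) du = -86.25.
M_5 = -84.225.
Error = -86.25 − (-84.225) = -2.025.

-2.025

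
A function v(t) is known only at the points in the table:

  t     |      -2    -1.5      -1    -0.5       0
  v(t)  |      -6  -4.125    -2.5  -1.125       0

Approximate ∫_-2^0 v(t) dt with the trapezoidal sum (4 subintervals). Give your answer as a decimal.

Δt = 0.5.
T_4 = (0.5/2)·[(-6) + 2·(-4.125) + 2·(-2.5) + 2·(-1.125) + 0] = -5.375.

-5.375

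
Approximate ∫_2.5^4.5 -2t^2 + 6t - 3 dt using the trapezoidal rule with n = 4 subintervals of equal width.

-14.5

Δt = (4.5 − 2.5)/4 = 0.5.
f(2.5) = -0.5, f(3) = -3, f(3.5) = -6.5, f(4) = -11, f(4.5) = -16.5.
T_4 = (Δt/2)·[f(t_0) + 2f(t_1) + 2f(t_2) + 2f(t_3) + f(t_4)].
Sum = -14.5.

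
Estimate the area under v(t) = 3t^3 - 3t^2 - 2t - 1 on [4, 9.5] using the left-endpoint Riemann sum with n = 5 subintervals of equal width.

3927.22

Δt = (9.5 − 4)/5 = 1.1.
Left endpoints: 4, 5.1, 6.2, 7.3, 8.4.
v(4) = 135, v(5.1) = 308.723, v(6.2) = 586.264, v(7.3) = 991.581, v(8.4) = 1548.632.
Sum = Δt · [v(4) + v(5.1) + v(6.2) + v(7.3) + v(8.4)].
Sum = 3927.22.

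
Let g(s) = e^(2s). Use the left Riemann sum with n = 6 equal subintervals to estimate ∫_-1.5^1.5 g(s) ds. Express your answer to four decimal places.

5.8302

Δs = (1.5 − (-1.5))/6 = 0.5.
Left endpoints: -1.5, -1, -0.5, 0, 0.5, 1.
g(-1.5) ≈ 0.0498, g(-1) ≈ 0.1353, g(-0.5) ≈ 0.3679, g(0) ≈ 1.0000, g(0.5) ≈ 2.7183, g(1) ≈ 7.3891.
Sum = Δs · [g(-1.5) + g(-1) + g(-0.5) + ...].
Sum ≈ 5.8302.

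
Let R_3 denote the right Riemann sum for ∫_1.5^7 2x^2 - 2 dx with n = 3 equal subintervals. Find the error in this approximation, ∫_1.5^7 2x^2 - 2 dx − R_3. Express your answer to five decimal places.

Exact integral: ∫_1.5^7 f(x) dx ≈ 215.4166667.
R_3 ≈ 307.2870370.
Error ≈ 215.4166667 − 307.2870370 ≈ -91.87037.

-91.87037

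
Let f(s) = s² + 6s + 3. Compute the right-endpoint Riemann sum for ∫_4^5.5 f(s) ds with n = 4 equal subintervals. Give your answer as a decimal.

Δs = (5.5 − 4)/4 = 0.375.
Right endpoints: 4.375, 4.75, 5.125, 5.5.
f(4.375) = 48.390625, f(4.75) = 54.0625, f(5.125) = 60.015625, f(5.5) = 66.25.
Sum = Δs · [f(4.375) + f(4.75) + f(5.125) + f(5.5)].
Sum = 85.76953125.

85.76953125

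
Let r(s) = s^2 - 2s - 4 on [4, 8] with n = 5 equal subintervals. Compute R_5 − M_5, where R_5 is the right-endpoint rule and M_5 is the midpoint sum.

R_5 = 101.76.
M_5 = 85.12.
R_5 − M_5 = 16.64.

16.64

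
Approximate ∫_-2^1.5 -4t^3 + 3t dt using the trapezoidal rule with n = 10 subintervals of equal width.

8.526875

Δt = (1.5 − (-2))/10 = 0.35.
f(-2) = 26, f(-1.65) = 13.0185, f(-1.3) = 4.888, f(-0.95) = 0.5795, f(-0.6) = -0.936, f(-0.25) = -0.6875, f(0.1) = 0.296, f(0.45) = 0.9855, f(0.8) = 0.352, f(1.15) = -2.6335, f(1.5) = -9.
T_10 = (Δt/2)·[f(t_0) + 2f(t_1) + ... + 2f(t_{9}) + f(t_10)].
Sum = 8.526875.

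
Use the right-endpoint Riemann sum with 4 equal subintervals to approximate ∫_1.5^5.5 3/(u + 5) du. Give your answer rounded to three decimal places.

Δu = (5.5 − 1.5)/4 = 1.
Right endpoints: 2.5, 3.5, 4.5, 5.5.
f(2.5) = 0.4, f(3.5) = 6/17, f(4.5) = 6/19, f(5.5) = 2/7.
Sum = Δu · [f(2.5) + f(3.5) + f(4.5) + f(5.5)].
Sum ≈ 1.354.

1.354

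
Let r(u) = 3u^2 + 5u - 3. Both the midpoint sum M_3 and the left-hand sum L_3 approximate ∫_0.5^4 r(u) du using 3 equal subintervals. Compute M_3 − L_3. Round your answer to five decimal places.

M_3 ≈ 91.5590278.
L_3 ≈ 57.3611111.
M_3 − L_3 ≈ 34.19792.

34.19792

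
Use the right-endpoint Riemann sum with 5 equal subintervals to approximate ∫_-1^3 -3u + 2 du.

-8.8

Δu = (3 − (-1))/5 = 0.8.
Right endpoints: -0.2, 0.6, 1.4, 2.2, 3.
f(-0.2) = 2.6, f(0.6) = 0.2, f(1.4) = -2.2, f(2.2) = -4.6, f(3) = -7.
Sum = Δu · [f(-0.2) + f(0.6) + f(1.4) + f(2.2) + f(3)].
Sum = -8.8.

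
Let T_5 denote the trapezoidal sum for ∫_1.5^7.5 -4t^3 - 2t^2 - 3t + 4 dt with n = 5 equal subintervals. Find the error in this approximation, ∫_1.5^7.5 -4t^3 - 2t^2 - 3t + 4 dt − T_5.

80.64

Exact integral: ∫_1.5^7.5 f(t) dt = -3495.
T_5 = -3575.64.
Error = -3495 − (-3575.64) = 80.64.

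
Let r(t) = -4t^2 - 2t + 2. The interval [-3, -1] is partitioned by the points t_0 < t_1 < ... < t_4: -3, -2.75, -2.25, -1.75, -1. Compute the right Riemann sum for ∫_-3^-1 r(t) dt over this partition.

-15.9375

Subinterval widths: 0.25, 0.5, 0.5, 0.75.
Right endpoints: -2.75, -2.25, -1.75, -1.
r(-2.75) = -22.75, r(-2.25) = -13.75, r(-1.75) = -6.75, r(-1) = 0.
Sum = Σ Δt_i · r(t_i).
Sum = -15.9375.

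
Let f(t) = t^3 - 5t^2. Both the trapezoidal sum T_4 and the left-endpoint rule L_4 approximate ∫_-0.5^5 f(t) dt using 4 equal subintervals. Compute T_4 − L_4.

T_4 ≈ -49.2744141.
L_4 ≈ -50.2197266.
T_4 − L_4 = 0.9453125.

0.9453125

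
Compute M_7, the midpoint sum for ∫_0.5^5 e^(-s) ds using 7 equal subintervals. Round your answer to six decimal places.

Δs = (5 − 0.5)/7 = 9/14.
Midpoints: 23/28, 41/28, 59/28, 2.75, 95/28, 113/28, 131/28.
f(23/28) ≈ 0.439803, f(41/28) ≈ 0.231243, f(59/28) ≈ 0.121585, f(2.75) ≈ 0.063928, f(95/28) ≈ 0.033613, f(113/28) ≈ 0.017673, f(131/28) ≈ 0.009292.
Sum = Δs · [f(23/28) + f(41/28) + f(59/28) + ...].
Sum ≈ 0.589588.

0.589588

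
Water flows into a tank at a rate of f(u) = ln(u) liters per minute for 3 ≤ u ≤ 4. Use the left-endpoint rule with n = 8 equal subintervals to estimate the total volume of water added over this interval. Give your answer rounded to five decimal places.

Δu = (4 − 3)/8 = 0.125.
Left endpoints: 3, 3.125, 3.25, 3.375, 3.5, 3.625, 3.75, 3.875.
f(3) ≈ 1.09861, f(3.125) ≈ 1.13943, f(3.25) ≈ 1.17865, f(3.375) ≈ 1.21640, f(3.5) ≈ 1.25276, f(3.625) ≈ 1.28785, f(3.75) ≈ 1.32176, f(3.875) ≈ 1.35455.
Sum = Δu · [f(3) + f(3.125) + f(3.25) + ...].
Sum ≈ 1.23125.

1.23125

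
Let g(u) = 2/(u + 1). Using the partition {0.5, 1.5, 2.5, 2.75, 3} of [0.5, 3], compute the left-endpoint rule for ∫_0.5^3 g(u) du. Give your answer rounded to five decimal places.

Subinterval widths: 1, 1, 0.25, 0.25.
Left endpoints: 0.5, 1.5, 2.5, 2.75.
g(0.5) = 4/3, g(1.5) = 0.8, g(2.5) = 4/7, g(2.75) = 8/15.
Sum = Σ Δu_i · g(u_i).
Sum ≈ 2.40952.

2.40952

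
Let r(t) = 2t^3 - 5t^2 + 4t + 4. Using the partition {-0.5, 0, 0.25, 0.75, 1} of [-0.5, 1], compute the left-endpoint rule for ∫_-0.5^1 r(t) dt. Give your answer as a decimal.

Subinterval widths: 0.5, 0.25, 0.5, 0.25.
Left endpoints: -0.5, 0, 0.25, 0.75.
r(-0.5) = 0.5, r(0) = 4, r(0.25) = 4.71875, r(0.75) = 5.03125.
Sum = Σ Δt_i · r(t_i).
Sum = 4.8671875.

4.8671875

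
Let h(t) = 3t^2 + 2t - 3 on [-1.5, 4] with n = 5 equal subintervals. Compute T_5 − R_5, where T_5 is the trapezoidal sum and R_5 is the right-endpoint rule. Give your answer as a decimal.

T_5 = 67.9525.
R_5 = 96.69.
T_5 − R_5 = -28.7375.

-28.7375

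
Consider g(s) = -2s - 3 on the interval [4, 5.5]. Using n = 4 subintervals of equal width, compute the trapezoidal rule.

Δs = (5.5 − 4)/4 = 0.375.
g(4) = -11, g(4.375) = -11.75, g(4.75) = -12.5, g(5.125) = -13.25, g(5.5) = -14.
T_4 = (Δs/2)·[g(s_0) + 2g(s_1) + 2g(s_2) + 2g(s_3) + g(s_4)].
Sum = -18.75.

-18.75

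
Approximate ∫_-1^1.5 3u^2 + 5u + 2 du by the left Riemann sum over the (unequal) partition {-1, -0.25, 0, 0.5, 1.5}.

6.484375

Subinterval widths: 0.75, 0.25, 0.5, 1.
Left endpoints: -1, -0.25, 0, 0.5.
f(-1) = 0, f(-0.25) = 0.9375, f(0) = 2, f(0.5) = 5.25.
Sum = Σ Δu_i · f(u_i).
Sum = 6.484375.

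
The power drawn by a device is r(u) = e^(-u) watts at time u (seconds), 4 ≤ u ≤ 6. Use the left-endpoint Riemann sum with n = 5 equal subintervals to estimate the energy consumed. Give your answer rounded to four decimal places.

Δu = (6 − 4)/5 = 0.4.
Left endpoints: 4, 4.4, 4.8, 5.2, 5.6.
r(4) ≈ 0.0183, r(4.4) ≈ 0.0123, r(4.8) ≈ 0.0082, r(5.2) ≈ 0.0055, r(5.6) ≈ 0.0037.
Sum = Δu · [r(4) + r(4.4) + r(4.8) + r(5.2) + r(5.6)].
Sum ≈ 0.0192.

0.0192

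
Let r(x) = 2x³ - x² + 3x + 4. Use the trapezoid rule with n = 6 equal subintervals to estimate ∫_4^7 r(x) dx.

Δx = (7 − 4)/6 = 0.5.
r(4) = 128, r(4.5) = 179.5, r(5) = 244, r(5.5) = 323, r(6) = 418, r(6.5) = 530.5, r(7) = 662.
T_6 = (Δx/2)·[r(x_0) + 2r(x_1) + ... + 2r(x_{5}) + r(x_6)].
Sum = 1045.

1045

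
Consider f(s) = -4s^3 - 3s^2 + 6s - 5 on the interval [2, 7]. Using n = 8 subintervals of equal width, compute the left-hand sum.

-2176.9921875

Δs = (7 − 2)/8 = 0.625.
Left endpoints: 2, 2.625, 3.25, 3.875, 4.5, 5.125, 5.75, 6.375.
f(2) = -37, f(2.625) = -82.2734375, f(3.25) = -154.5, f(3.875) = -259.5390625, f(4.5) = -403.25, f(5.125) = -591.4921875, f(5.75) = -830.125, f(6.375) = -1125.0078125.
Sum = Δs · [f(2) + f(2.625) + f(3.25) + ...].
Sum = -2176.9921875.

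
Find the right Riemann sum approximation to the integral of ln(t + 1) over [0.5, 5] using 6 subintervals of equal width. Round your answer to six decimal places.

Δt = (5 − 0.5)/6 = 0.75.
Right endpoints: 1.25, 2, 2.75, 3.5, 4.25, 5.
f(1.25) ≈ 0.810930, f(2) ≈ 1.098612, f(2.75) ≈ 1.321756, f(3.5) ≈ 1.504077, f(4.25) ≈ 1.658228, f(5) ≈ 1.791759.
Sum = Δt · [f(1.25) + f(2) + f(2.75) + ...].
Sum ≈ 6.139022.

6.139022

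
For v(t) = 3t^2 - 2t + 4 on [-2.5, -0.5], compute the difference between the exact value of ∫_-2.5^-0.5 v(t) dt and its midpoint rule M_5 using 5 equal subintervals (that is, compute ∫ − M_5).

Exact integral: ∫_-2.5^-0.5 v(t) dt = 29.5.
M_5 = 29.42.
Error = 29.5 − 29.42 = 0.08.

0.08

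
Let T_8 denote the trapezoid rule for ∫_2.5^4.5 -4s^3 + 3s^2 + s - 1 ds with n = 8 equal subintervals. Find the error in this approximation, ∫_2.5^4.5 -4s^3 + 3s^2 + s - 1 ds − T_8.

Exact integral: ∫_2.5^4.5 f(s) ds = -290.5.
T_8 = -291.3125.
Error = -290.5 − (-291.3125) = 0.8125.

0.8125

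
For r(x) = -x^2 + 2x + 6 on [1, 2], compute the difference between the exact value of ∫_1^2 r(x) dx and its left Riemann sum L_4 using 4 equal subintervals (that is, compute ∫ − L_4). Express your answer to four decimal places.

-0.1146

Exact integral: ∫_1^2 r(x) dx ≈ 6.666667.
L_4 = 6.78125.
Error ≈ 6.666667 − 6.78125 ≈ -0.1146.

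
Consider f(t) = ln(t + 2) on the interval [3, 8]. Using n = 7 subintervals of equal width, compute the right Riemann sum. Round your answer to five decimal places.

Δt = (8 − 3)/7 = 5/7.
Right endpoints: 26/7, 31/7, 36/7, 41/7, 46/7, 51/7, 8.
f(26/7) ≈ 1.74297, f(31/7) ≈ 1.86075, f(36/7) ≈ 1.96611, f(41/7) ≈ 2.06142, f(46/7) ≈ 2.14843, f(51/7) ≈ 2.22848, f(8) ≈ 2.30259.
Sum = Δt · [f(26/7) + f(31/7) + f(36/7) + ...].
Sum ≈ 10.22197.

10.22197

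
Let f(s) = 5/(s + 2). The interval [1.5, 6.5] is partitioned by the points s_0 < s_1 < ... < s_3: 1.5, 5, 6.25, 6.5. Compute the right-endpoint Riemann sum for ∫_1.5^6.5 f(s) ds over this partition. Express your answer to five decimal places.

Subinterval widths: 3.5, 1.25, 0.25.
Right endpoints: 5, 6.25, 6.5.
f(5) = 5/7, f(6.25) = 20/33, f(6.5) = 10/17.
Sum = Σ Δs_i · f(s_i).
Sum ≈ 3.40463.

3.40463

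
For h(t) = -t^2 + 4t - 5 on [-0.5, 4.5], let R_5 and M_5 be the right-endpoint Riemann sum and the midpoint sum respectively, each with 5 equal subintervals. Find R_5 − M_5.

-1.25

R_5 = -16.25.
M_5 = -15.
R_5 − M_5 = -1.25.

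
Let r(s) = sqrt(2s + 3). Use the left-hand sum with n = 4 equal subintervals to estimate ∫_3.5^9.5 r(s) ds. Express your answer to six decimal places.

Δs = (9.5 − 3.5)/4 = 1.5.
Left endpoints: 3.5, 5, 6.5, 8.
r(3.5) ≈ 3.162278, r(5) ≈ 3.605551, r(6.5) ≈ 4.000000, r(8) ≈ 4.358899.
Sum = Δs · [r(3.5) + r(5) + r(6.5) + r(8)].
Sum ≈ 22.690092.

22.690092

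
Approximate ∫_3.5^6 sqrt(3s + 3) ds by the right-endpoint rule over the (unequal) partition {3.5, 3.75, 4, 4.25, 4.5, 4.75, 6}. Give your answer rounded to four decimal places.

Subinterval widths: 0.25, 0.25, 0.25, 0.25, 0.25, 1.25.
Right endpoints: 3.75, 4, 4.25, 4.5, 4.75, 6.
f(3.75) ≈ 3.7749, f(4) ≈ 3.8730, f(4.25) ≈ 3.9686, f(4.5) ≈ 4.0620, f(4.75) ≈ 4.1533, f(6) ≈ 4.5826.
Sum = Σ Δs_i · f(s_i).
Sum ≈ 10.6862.

10.6862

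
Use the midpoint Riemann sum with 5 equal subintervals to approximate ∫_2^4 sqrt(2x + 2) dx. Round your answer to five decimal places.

Δx = (4 − 2)/5 = 0.4.
Midpoints: 2.2, 2.6, 3, 3.4, 3.8.
f(2.2) ≈ 2.52982, f(2.6) ≈ 2.68328, f(3) ≈ 2.82843, f(3.4) ≈ 2.96648, f(3.8) ≈ 3.09839.
Sum = Δx · [f(2.2) + f(2.6) + f(3) + f(3.4) + f(3.8)].
Sum ≈ 5.64256.

5.64256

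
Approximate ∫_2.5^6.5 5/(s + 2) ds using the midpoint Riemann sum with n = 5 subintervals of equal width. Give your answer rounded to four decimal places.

Δs = (6.5 − 2.5)/5 = 0.8.
Midpoints: 2.9, 3.7, 4.5, 5.3, 6.1.
f(2.9) = 50/49, f(3.7) = 50/57, f(4.5) = 10/13, f(5.3) = 50/73, f(6.1) = 50/81.
Sum = Δs · [f(2.9) + f(3.7) + f(4.5) + f(5.3) + f(6.1)].
Sum ≈ 3.1752.

3.1752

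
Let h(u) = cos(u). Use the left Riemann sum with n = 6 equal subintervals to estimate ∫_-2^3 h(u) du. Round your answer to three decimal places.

1.228

Δu = (3 − (-2))/6 = 5/6.
Left endpoints: -2, -7/6, -1/3, 0.5, 4/3, 13/6.
h(-2) ≈ -0.416, h(-7/6) ≈ 0.393, h(-1/3) ≈ 0.945, h(0.5) ≈ 0.878, h(4/3) ≈ 0.235, h(13/6) ≈ -0.561.
Sum = Δu · [h(-2) + h(-7/6) + h(-1/3) + ...].
Sum ≈ 1.228.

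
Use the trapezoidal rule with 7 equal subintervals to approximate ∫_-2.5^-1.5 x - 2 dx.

-4

Δx = (-1.5 − (-2.5))/7 = 1/7.
f(-2.5) = -4.5, f(-33/14) = -61/14, f(-31/14) = -59/14, f(-29/14) = -57/14, f(-27/14) = -55/14, f(-25/14) = -53/14, f(-23/14) = -51/14, f(-1.5) = -3.5.
T_7 = (Δx/2)·[f(x_0) + 2f(x_1) + ... + 2f(x_{6}) + f(x_7)].
Sum = -4.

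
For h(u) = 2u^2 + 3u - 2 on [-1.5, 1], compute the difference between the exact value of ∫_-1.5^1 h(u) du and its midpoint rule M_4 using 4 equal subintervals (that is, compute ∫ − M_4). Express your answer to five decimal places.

Exact integral: ∫_-1.5^1 h(u) du ≈ -3.9583333.
M_4 = -4.12109375.
Error ≈ -3.9583333 − (-4.12109375) ≈ 0.16276.

0.16276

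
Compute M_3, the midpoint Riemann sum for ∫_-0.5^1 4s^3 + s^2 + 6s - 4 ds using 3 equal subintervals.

-2.5625

Δs = (1 − (-0.5))/3 = 0.5.
Midpoints: -0.25, 0.25, 0.75.
f(-0.25) = -5.5, f(0.25) = -2.375, f(0.75) = 2.75.
Sum = Δs · [f(-0.25) + f(0.25) + f(0.75)].
Sum = -2.5625.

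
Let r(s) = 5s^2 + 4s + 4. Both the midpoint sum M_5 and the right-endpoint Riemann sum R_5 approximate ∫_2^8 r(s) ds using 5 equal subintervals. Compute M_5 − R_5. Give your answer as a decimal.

-205.2

M_5 = 980.4.
R_5 = 1185.6.
M_5 − R_5 = -205.2.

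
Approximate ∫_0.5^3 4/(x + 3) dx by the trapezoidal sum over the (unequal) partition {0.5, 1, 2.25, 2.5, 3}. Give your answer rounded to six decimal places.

Subinterval widths: 0.5, 1.25, 0.25, 0.5.
f(0.5) = 8/7, f(1) = 1, f(2.25) = 16/21, f(2.5) = 8/11, f(3) = 2/3.
On each subinterval the trapezoid contributes (Δx_i/2)·[f(x_{i-1}) + f(x_i)].
Sum ≈ 2.171537.

2.171537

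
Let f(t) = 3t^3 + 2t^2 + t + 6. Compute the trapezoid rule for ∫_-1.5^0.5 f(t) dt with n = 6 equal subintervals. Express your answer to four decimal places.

Δt = (0.5 − (-1.5))/6 = 1/3.
f(-1.5) = -1.125, f(-7/6) = 67/24, f(-5/6) = 347/72, f(-0.5) = 5.625, f(-1/6) = 5.875, f(1/6) = 449/72, f(0.5) = 7.375.
T_6 = (Δt/2)·[f(t_0) + 2f(t_1) + ... + 2f(t_{5}) + f(t_6)].
Sum ≈ 9.4907.

9.4907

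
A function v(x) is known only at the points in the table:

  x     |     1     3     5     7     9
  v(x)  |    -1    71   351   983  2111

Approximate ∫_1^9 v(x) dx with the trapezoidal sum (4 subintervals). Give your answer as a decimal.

4920

Δx = 2.
T_4 = (2/2)·[(-1) + 2·71 + 2·351 + 2·983 + 2111] = 4920.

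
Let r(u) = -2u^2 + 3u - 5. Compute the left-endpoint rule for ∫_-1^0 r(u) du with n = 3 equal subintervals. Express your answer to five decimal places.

-8.03704

Δu = (0 − (-1))/3 = 1/3.
Left endpoints: -1, -2/3, -1/3.
r(-1) = -10, r(-2/3) = -71/9, r(-1/3) = -56/9.
Sum = Δu · [r(-1) + r(-2/3) + r(-1/3)].
Sum ≈ -8.03704.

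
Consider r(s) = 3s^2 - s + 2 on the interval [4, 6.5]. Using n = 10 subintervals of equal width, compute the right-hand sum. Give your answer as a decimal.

212.109375

Δs = (6.5 − 4)/10 = 0.25.
Right endpoints: 4.25, 4.5, 4.75, 5, 5.25, 5.5, 5.75, 6, 6.25, 6.5.
r(4.25) = 51.9375, r(4.5) = 58.25, r(4.75) = 64.9375, r(5) = 72, r(5.25) = 79.4375, r(5.5) = 87.25, r(5.75) = 95.4375, r(6) = 104, r(6.25) = 112.9375, r(6.5) = 122.25.
Sum = Δs · [r(4.25) + r(4.5) + r(4.75) + ...].
Sum = 212.109375.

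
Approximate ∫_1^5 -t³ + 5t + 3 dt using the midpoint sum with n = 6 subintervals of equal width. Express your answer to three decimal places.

-82.667

Δt = (5 − 1)/6 = 2/3.
Midpoints: 4/3, 2, 8/3, 10/3, 4, 14/3.
f(4/3) = 197/27, f(2) = 5, f(8/3) = -71/27, f(10/3) = -469/27, f(4) = -41, f(14/3) = -2033/27.
Sum = Δt · [f(4/3) + f(2) + f(8/3) + ...].
Sum ≈ -82.667.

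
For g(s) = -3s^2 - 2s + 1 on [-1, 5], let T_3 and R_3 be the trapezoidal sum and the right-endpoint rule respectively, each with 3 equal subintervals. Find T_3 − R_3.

84

T_3 = -156.
R_3 = -240.
T_3 − R_3 = 84.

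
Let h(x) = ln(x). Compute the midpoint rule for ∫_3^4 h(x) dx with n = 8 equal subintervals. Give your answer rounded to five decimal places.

1.24939

Δx = (4 − 3)/8 = 0.125.
Midpoints: 3.0625, 3.1875, 3.3125, 3.4375, 3.5625, 3.6875, 3.8125, 3.9375.
h(3.0625) ≈ 1.11923, h(3.1875) ≈ 1.15924, h(3.3125) ≈ 1.19770, h(3.4375) ≈ 1.23474, h(3.5625) ≈ 1.27046, h(3.6875) ≈ 1.30495, h(3.8125) ≈ 1.33829, h(3.9375) ≈ 1.37055.
Sum = Δx · [h(3.0625) + h(3.1875) + h(3.3125) + ...].
Sum ≈ 1.24939.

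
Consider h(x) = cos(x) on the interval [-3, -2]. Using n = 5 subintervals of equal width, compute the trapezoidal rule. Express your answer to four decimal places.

Δx = (-2 − (-3))/5 = 0.2.
h(-3) ≈ -0.9900, h(-2.8) ≈ -0.9422, h(-2.6) ≈ -0.8569, h(-2.4) ≈ -0.7374, h(-2.2) ≈ -0.5885, h(-2) ≈ -0.4161.
T_5 = (Δx/2)·[h(x_0) + 2h(x_1) + ... + 2h(x_{4}) + h(x_5)].
Sum ≈ -0.7656.

-0.7656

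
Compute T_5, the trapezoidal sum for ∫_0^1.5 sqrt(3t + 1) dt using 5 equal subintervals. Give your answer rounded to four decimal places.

2.6378

Δt = (1.5 − 0)/5 = 0.3.
f(0) ≈ 1.0000, f(0.3) ≈ 1.3784, f(0.6) ≈ 1.6733, f(0.9) ≈ 1.9235, f(1.2) ≈ 2.1448, f(1.5) ≈ 2.3452.
T_5 = (Δt/2)·[f(t_0) + 2f(t_1) + ... + 2f(t_{4}) + f(t_5)].
Sum ≈ 2.6378.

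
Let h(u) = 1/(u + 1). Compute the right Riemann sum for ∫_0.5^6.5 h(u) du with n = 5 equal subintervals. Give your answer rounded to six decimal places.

Δu = (6.5 − 0.5)/5 = 1.2.
Right endpoints: 1.7, 2.9, 4.1, 5.3, 6.5.
h(1.7) = 10/27, h(2.9) = 10/39, h(4.1) = 10/51, h(5.3) = 10/63, h(6.5) = 2/15.
Sum = Δu · [h(1.7) + h(2.9) + h(4.1) + h(5.3) + h(6.5)].
Sum ≈ 1.337907.

1.337907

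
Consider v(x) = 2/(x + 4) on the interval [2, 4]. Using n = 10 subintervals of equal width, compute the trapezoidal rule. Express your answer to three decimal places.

0.575

Δx = (4 − 2)/10 = 0.2.
v(2) = 1/3, v(2.2) = 10/31, v(2.4) = 0.3125, v(2.6) = 10/33, v(2.8) = 5/17, v(3) = 2/7, v(3.2) = 5/18, v(3.4) = 10/37, v(3.6) = 5/19, v(3.8) = 10/39, v(4) = 0.25.
T_10 = (Δx/2)·[v(x_0) + 2v(x_1) + ... + 2v(x_{9}) + v(x_10)].
Sum ≈ 0.575.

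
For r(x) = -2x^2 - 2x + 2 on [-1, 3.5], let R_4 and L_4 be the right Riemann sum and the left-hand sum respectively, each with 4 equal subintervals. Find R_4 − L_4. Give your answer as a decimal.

R_4 = -51.1171875.
L_4 = -15.6796875.
R_4 − L_4 = -35.4375.

-35.4375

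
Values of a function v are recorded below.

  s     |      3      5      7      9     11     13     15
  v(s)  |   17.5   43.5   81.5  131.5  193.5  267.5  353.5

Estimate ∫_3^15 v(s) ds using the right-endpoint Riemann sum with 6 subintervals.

Δs = 2.
Sum = 2·[43.5 + 81.5 + 131.5 + 193.5 + 267.5 + 353.5] = 2142.

2142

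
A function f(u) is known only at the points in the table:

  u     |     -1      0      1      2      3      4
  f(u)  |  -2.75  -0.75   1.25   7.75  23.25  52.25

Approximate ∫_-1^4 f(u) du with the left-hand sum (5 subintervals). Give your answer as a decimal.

Δu = 1.
Sum = 1·[(-2.75) + (-0.75) + 1.25 + 7.75 + 23.25] = 28.75.

28.75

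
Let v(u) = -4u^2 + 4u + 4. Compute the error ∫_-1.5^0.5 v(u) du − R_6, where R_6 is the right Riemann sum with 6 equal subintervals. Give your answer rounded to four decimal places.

-2.5185

Exact integral: ∫_-1.5^0.5 v(u) du ≈ -0.666667.
R_6 ≈ 1.851852.
Error ≈ -0.666667 − 1.851852 ≈ -2.5185.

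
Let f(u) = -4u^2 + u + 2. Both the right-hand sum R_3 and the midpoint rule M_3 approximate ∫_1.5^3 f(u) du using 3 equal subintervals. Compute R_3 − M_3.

-6.75

R_3 = -31.75.
M_3 = -25.
R_3 − M_3 = -6.75.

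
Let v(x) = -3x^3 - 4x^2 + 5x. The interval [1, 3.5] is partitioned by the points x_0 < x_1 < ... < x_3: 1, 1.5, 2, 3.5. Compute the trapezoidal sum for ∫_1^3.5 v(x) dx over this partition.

Subinterval widths: 0.5, 0.5, 1.5.
v(1) = -2, v(1.5) = -11.625, v(2) = -30, v(3.5) = -160.125.
On each subinterval the trapezoid contributes (Δx_i/2)·[v(x_{i-1}) + v(x_i)].
Sum = -156.40625.

-156.40625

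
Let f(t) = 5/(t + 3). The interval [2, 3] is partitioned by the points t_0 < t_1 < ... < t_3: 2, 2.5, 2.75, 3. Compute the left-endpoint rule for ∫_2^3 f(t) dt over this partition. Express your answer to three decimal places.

0.945

Subinterval widths: 0.5, 0.25, 0.25.
Left endpoints: 2, 2.5, 2.75.
f(2) = 1, f(2.5) = 10/11, f(2.75) = 20/23.
Sum = Σ Δt_i · f(t_i).
Sum ≈ 0.945.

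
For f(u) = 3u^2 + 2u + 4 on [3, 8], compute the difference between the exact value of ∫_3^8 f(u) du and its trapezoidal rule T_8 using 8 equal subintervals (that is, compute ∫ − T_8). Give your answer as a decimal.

Exact integral: ∫_3^8 f(u) du = 560.
T_8 = 560.9765625.
Error = 560 − 560.9765625 = -0.9765625.

-0.9765625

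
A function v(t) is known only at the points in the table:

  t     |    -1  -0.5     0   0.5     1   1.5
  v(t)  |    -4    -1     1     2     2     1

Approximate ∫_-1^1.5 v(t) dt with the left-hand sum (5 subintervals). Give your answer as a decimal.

Δt = 0.5.
Sum = 0.5·[(-4) + (-1) + 1 + 2 + 2] = 0.

0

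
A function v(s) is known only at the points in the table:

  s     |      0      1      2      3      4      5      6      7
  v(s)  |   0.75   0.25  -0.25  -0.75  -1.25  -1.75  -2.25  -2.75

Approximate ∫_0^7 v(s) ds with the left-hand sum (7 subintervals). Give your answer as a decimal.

Δs = 1.
Sum = 1·[0.75 + 0.25 + (-0.25) + (-0.75) + (-1.25) + (-1.75) + (-2.25)] = -5.25.

-5.25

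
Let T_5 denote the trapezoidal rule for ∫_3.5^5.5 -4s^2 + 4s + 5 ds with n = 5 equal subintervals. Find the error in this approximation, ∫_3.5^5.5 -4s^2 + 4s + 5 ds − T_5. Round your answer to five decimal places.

Exact integral: ∫_3.5^5.5 f(s) ds ≈ -118.6666667.
T_5 = -118.88.
Error ≈ -118.6666667 − (-118.88) ≈ 0.21333.

0.21333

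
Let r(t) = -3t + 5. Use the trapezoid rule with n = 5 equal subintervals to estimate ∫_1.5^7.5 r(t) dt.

-51

Δt = (7.5 − 1.5)/5 = 1.2.
r(1.5) = 0.5, r(2.7) = -3.1, r(3.9) = -6.7, r(5.1) = -10.3, r(6.3) = -13.9, r(7.5) = -17.5.
T_5 = (Δt/2)·[r(t_0) + 2r(t_1) + ... + 2r(t_{4}) + r(t_5)].
Sum = -51.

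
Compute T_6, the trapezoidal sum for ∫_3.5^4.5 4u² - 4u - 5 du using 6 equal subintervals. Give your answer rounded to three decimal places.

43.352

Δu = (4.5 − 3.5)/6 = 1/6.
f(3.5) = 30, f(11/3) = 307/9, f(23/6) = 346/9, f(4) = 43, f(25/6) = 430/9, f(13/3) = 475/9, f(4.5) = 58.
T_6 = (Δu/2)·[f(u_0) + 2f(u_1) + ... + 2f(u_{5}) + f(u_6)].
Sum ≈ 43.352.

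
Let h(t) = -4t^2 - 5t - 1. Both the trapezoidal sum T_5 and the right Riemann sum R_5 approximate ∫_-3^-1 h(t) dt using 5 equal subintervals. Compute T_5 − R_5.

-4.4

T_5 = -16.88.
R_5 = -12.48.
T_5 − R_5 = -4.4.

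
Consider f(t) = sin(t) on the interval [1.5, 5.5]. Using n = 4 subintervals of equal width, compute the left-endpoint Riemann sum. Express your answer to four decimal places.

Δt = (5.5 − 1.5)/4 = 1.
Left endpoints: 1.5, 2.5, 3.5, 4.5.
f(1.5) ≈ 0.9975, f(2.5) ≈ 0.5985, f(3.5) ≈ -0.3508, f(4.5) ≈ -0.9775.
Sum = Δt · [f(1.5) + f(2.5) + f(3.5) + f(4.5)].
Sum ≈ 0.2677.

0.2677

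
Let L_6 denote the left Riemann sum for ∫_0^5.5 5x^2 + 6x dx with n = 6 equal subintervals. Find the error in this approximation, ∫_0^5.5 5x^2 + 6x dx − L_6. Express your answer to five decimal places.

80.59664

Exact integral: ∫_0^5.5 f(x) dx ≈ 368.0416667.
L_6 ≈ 287.4450231.
Error ≈ 368.0416667 − 287.4450231 ≈ 80.59664.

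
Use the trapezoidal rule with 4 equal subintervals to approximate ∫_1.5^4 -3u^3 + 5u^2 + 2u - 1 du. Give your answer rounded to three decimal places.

Δu = (4 − 1.5)/4 = 0.625.
f(1.5) = 3.125, f(2.125) = -1515/512, f(2.75) = -20.078125, f(3.375) = -26945/512, f(4) = -105.
T_4 = (Δu/2)·[f(u_0) + 2f(u_1) + 2f(u_2) + 2f(u_3) + f(u_4)].
Sum ≈ -79.126.

-79.126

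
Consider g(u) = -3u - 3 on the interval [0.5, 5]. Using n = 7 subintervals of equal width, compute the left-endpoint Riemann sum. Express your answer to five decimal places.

-46.28571

Δu = (5 − 0.5)/7 = 9/14.
Left endpoints: 0.5, 8/7, 25/14, 17/7, 43/14, 26/7, 61/14.
g(0.5) = -4.5, g(8/7) = -45/7, g(25/14) = -117/14, g(17/7) = -72/7, g(43/14) = -171/14, g(26/7) = -99/7, g(61/14) = -225/14.
Sum = Δu · [g(0.5) + g(8/7) + g(25/14) + ...].
Sum ≈ -46.28571.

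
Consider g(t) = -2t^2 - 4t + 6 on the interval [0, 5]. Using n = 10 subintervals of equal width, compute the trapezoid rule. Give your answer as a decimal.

-103.75

Δt = (5 − 0)/10 = 0.5.
g(0) = 6, g(0.5) = 3.5, g(1) = 0, g(1.5) = -4.5, g(2) = -10, g(2.5) = -16.5, g(3) = -24, g(3.5) = -32.5, g(4) = -42, g(4.5) = -52.5, g(5) = -64.
T_10 = (Δt/2)·[g(t_0) + 2g(t_1) + ... + 2g(t_{9}) + g(t_10)].
Sum = -103.75.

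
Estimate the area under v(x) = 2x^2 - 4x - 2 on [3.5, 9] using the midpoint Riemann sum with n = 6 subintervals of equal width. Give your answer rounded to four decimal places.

Δx = (9 − 3.5)/6 = 11/12.
Midpoints: 95/24, 4.875, 139/24, 161/24, 7.625, 205/24.
v(95/24) = 3889/288, v(4.875) = 26.03125, v(139/24) = 12073/288, v(161/24) = 17617/288, v(7.625) = 83.78125, v(205/24) = 31609/288.
Sum = Δx · [v(95/24) + v(4.875) + v(139/24) + ...].
Sum ≈ 308.1464.

308.1464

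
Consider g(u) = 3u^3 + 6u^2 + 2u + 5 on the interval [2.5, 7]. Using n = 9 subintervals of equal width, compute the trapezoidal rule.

Δu = (7 − 2.5)/9 = 0.5.
g(2.5) = 94.375, g(3) = 146, g(3.5) = 214.125, g(4) = 301, g(4.5) = 408.875, g(5) = 540, g(5.5) = 696.625, g(6) = 881, g(6.5) = 1095.375, g(7) = 1342.
T_9 = (Δu/2)·[g(u_0) + 2g(u_1) + ... + 2g(u_{8}) + g(u_9)].
Sum = 2500.59375.

2500.59375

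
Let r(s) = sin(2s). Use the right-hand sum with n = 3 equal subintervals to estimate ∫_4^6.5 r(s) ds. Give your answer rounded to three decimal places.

-0.636

Δs = (6.5 − 4)/3 = 5/6.
Right endpoints: 29/6, 17/3, 6.5.
r(29/6) ≈ -0.240, r(17/3) ≈ -0.943, r(6.5) ≈ 0.420.
Sum = Δs · [r(29/6) + r(17/3) + r(6.5)].
Sum ≈ -0.636.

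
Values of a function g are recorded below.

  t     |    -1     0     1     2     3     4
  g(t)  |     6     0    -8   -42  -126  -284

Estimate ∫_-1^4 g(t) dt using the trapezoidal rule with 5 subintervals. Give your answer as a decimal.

Δt = 1.
T_5 = (1/2)·[6 + 2·0 + 2·(-8) + 2·(-42) + 2·(-126) + (-284)] = -315.

-315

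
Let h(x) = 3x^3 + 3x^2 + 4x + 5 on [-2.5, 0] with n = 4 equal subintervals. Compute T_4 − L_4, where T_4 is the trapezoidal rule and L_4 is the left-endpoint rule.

11.9140625

T_4 ≈ -15.0146484.
L_4 ≈ -26.9287109.
T_4 − L_4 = 11.9140625.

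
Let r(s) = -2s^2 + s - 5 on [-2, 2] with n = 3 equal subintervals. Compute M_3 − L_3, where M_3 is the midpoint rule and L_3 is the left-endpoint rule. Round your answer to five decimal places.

6.22222

M_3 ≈ -29.4814815.
L_3 ≈ -35.7037037.
M_3 − L_3 ≈ 6.22222.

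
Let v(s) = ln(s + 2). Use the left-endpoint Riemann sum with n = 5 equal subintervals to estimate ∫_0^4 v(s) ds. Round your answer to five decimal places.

Δs = (4 − 0)/5 = 0.8.
Left endpoints: 0, 0.8, 1.6, 2.4, 3.2.
v(0) ≈ 0.69315, v(0.8) ≈ 1.02962, v(1.6) ≈ 1.28093, v(2.4) ≈ 1.48160, v(3.2) ≈ 1.64866.
Sum = Δs · [v(0) + v(0.8) + v(1.6) + v(2.4) + v(3.2)].
Sum ≈ 4.90717.

4.90717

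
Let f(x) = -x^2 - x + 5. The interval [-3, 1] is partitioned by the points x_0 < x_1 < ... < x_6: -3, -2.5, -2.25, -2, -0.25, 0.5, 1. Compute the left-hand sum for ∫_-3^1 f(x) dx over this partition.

11.625

Subinterval widths: 0.5, 0.25, 0.25, 1.75, 0.75, 0.5.
Left endpoints: -3, -2.5, -2.25, -2, -0.25, 0.5.
f(-3) = -1, f(-2.5) = 1.25, f(-2.25) = 2.1875, f(-2) = 3, f(-0.25) = 5.1875, f(0.5) = 4.25.
Sum = Σ Δx_i · f(x_i).
Sum = 11.625.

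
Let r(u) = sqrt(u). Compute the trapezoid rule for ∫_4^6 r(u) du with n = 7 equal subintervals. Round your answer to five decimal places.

Δu = (6 − 4)/7 = 2/7.
r(4) ≈ 2.00000, r(30/7) ≈ 2.07020, r(32/7) ≈ 2.13809, r(34/7) ≈ 2.20389, r(36/7) ≈ 2.26779, r(38/7) ≈ 2.32993, r(40/7) ≈ 2.39046, r(6) ≈ 2.44949.
T_7 = (Δu/2)·[r(u_0) + 2r(u_1) + ... + 2r(u_{6}) + r(u_7)].
Sum ≈ 4.46431.

4.46431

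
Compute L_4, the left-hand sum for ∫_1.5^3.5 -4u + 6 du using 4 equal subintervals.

-6

Δu = (3.5 − 1.5)/4 = 0.5.
Left endpoints: 1.5, 2, 2.5, 3.
f(1.5) = 0, f(2) = -2, f(2.5) = -4, f(3) = -6.
Sum = Δu · [f(1.5) + f(2) + f(2.5) + f(3)].
Sum = -6.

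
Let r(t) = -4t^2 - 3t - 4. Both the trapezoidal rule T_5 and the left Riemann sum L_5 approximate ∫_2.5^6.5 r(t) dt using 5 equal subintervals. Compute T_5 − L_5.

-62.4

T_5 = -417.04.
L_5 = -354.64.
T_5 − L_5 = -62.4.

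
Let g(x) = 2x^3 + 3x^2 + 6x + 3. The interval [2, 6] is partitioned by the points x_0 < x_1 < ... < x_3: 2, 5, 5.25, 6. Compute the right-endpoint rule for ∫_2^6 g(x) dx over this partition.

1609.8984375

Subinterval widths: 3, 0.25, 0.75.
Right endpoints: 5, 5.25, 6.
g(5) = 358, g(5.25) = 406.59375, g(6) = 579.
Sum = Σ Δx_i · g(x_i).
Sum = 1609.8984375.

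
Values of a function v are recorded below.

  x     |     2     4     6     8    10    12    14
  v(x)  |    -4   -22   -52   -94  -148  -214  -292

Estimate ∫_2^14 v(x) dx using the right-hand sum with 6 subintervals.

Δx = 2.
Sum = 2·[(-22) + (-52) + (-94) + (-148) + (-214) + (-292)] = -1644.

-1644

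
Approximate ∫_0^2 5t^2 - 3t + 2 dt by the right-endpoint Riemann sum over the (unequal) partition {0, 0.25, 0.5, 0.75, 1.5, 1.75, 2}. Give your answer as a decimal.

15.046875

Subinterval widths: 0.25, 0.25, 0.25, 0.75, 0.25, 0.25.
Right endpoints: 0.25, 0.5, 0.75, 1.5, 1.75, 2.
f(0.25) = 1.5625, f(0.5) = 1.75, f(0.75) = 2.5625, f(1.5) = 8.75, f(1.75) = 12.0625, f(2) = 16.
Sum = Σ Δt_i · f(t_i).
Sum = 15.046875.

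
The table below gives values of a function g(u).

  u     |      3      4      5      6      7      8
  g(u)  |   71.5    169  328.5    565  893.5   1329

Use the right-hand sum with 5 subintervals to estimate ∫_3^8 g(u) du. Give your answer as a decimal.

3285

Δu = 1.
Sum = 1·[169 + 328.5 + 565 + 893.5 + 1329] = 3285.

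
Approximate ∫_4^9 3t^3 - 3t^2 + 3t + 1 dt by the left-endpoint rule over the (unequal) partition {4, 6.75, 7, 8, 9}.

Subinterval widths: 2.75, 0.25, 1, 1.
Left endpoints: 4, 6.75, 7, 8.
f(4) = 157, f(6.75) = 807.203125, f(7) = 904, f(8) = 1369.
Sum = Σ Δt_i · f(t_i).
Sum = 2906.55078125.

2906.55078125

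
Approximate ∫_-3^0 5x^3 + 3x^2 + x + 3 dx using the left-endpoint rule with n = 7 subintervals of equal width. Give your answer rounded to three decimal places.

Δx = (0 − (-3))/7 = 3/7.
Left endpoints: -3, -18/7, -15/7, -12/7, -9/7, -6/7, -3/7.
f(-3) = -108, f(-18/7) = -22209/343, f(-15/7) = -11856/343, f(-12/7) = -5175/343, f(-9/7) = -1356/343, f(-6/7) = 411/343, f(-3/7) = 936/343.
Sum = Δx · [f(-3) + f(-18/7) + f(-15/7) + ...].
Sum ≈ -95.327.

-95.327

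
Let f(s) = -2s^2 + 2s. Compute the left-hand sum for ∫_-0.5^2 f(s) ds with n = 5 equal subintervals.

Δs = (2 − (-0.5))/5 = 0.5.
Left endpoints: -0.5, 0, 0.5, 1, 1.5.
f(-0.5) = -1.5, f(0) = 0, f(0.5) = 0.5, f(1) = 0, f(1.5) = -1.5.
Sum = Δs · [f(-0.5) + f(0) + f(0.5) + f(1) + f(1.5)].
Sum = -1.25.

-1.25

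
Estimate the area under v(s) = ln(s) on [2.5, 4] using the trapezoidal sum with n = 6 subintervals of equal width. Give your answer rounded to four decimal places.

1.7537

Δs = (4 − 2.5)/6 = 0.25.
v(2.5) ≈ 0.9163, v(2.75) ≈ 1.0116, v(3) ≈ 1.0986, v(3.25) ≈ 1.1787, v(3.5) ≈ 1.2528, v(3.75) ≈ 1.3218, v(4) ≈ 1.3863.
T_6 = (Δs/2)·[v(s_0) + 2v(s_1) + ... + 2v(s_{5}) + v(s_6)].
Sum ≈ 1.7537.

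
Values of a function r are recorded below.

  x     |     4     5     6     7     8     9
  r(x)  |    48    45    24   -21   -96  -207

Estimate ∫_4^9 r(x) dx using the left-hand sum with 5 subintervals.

0

Δx = 1.
Sum = 1·[48 + 45 + 24 + (-21) + (-96)] = 0.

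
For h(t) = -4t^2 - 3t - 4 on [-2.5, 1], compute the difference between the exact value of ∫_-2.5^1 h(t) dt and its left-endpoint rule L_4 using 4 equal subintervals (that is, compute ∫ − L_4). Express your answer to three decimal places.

Exact integral: ∫_-2.5^1 h(t) dt ≈ -28.29167.
L_4 = -34.671875.
Error ≈ -28.29167 − (-34.671875) ≈ 6.380.

6.380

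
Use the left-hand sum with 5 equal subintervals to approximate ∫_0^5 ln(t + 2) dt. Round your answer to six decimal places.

Δt = (5 − 0)/5 = 1.
Left endpoints: 0, 1, 2, 3, 4.
f(0) ≈ 0.693147, f(1) ≈ 1.098612, f(2) ≈ 1.386294, f(3) ≈ 1.609438, f(4) ≈ 1.791759.
Sum = Δt · [f(0) + f(1) + f(2) + f(3) + f(4)].
Sum ≈ 6.579251.

6.579251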